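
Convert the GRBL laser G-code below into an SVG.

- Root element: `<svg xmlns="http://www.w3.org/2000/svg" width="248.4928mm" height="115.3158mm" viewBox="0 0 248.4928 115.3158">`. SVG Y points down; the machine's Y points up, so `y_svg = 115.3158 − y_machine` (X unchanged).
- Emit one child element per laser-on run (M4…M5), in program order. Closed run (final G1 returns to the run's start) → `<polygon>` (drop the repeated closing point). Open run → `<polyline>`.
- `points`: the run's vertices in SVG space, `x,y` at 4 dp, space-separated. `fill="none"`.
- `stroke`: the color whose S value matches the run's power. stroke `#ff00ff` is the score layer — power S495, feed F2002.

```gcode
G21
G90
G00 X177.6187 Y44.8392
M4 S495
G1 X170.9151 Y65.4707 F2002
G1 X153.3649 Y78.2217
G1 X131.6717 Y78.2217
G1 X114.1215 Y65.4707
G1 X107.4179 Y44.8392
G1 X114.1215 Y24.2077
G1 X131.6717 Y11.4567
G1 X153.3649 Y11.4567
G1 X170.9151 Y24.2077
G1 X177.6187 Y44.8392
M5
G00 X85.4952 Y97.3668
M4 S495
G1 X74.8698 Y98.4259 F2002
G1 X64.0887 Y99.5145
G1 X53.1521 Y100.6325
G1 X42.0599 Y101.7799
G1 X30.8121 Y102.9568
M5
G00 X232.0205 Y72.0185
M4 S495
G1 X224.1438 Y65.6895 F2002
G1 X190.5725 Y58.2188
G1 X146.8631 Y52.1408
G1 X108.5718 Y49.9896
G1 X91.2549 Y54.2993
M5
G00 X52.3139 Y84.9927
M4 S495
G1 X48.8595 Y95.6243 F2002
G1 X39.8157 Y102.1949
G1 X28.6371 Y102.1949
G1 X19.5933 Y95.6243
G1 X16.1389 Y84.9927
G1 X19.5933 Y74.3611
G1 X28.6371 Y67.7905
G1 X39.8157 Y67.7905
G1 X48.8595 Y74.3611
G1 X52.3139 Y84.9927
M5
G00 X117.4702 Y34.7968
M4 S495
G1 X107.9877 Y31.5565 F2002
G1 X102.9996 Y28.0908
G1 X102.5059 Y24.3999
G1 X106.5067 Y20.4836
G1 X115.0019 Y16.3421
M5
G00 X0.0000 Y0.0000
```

<svg xmlns="http://www.w3.org/2000/svg" width="248.4928mm" height="115.3158mm" viewBox="0 0 248.4928 115.3158">
  <polygon points="177.6187,70.4766 170.9151,49.8451 153.3649,37.0941 131.6717,37.0941 114.1215,49.8451 107.4179,70.4766 114.1215,91.1081 131.6717,103.8591 153.3649,103.8591 170.9151,91.1081" fill="none" stroke="#ff00ff"/>
  <polyline points="85.4952,17.9490 74.8698,16.8899 64.0887,15.8013 53.1521,14.6833 42.0599,13.5359 30.8121,12.3590" fill="none" stroke="#ff00ff"/>
  <polyline points="232.0205,43.2973 224.1438,49.6263 190.5725,57.0970 146.8631,63.1750 108.5718,65.3262 91.2549,61.0165" fill="none" stroke="#ff00ff"/>
  <polygon points="52.3139,30.3231 48.8595,19.6915 39.8157,13.1209 28.6371,13.1209 19.5933,19.6915 16.1389,30.3231 19.5933,40.9547 28.6371,47.5253 39.8157,47.5253 48.8595,40.9547" fill="none" stroke="#ff00ff"/>
  <polyline points="117.4702,80.5190 107.9877,83.7593 102.9996,87.2250 102.5059,90.9159 106.5067,94.8322 115.0019,98.9737" fill="none" stroke="#ff00ff"/>
</svg>

y_svg = 115.3158 − y_m. Every run uses S495, so all elements get stroke `#ff00ff` (score).

[1] closed run; points: 177.6187,70.4766 170.9151,49.8451 153.3649,37.0941 131.6717,37.0941 114.1215,49.8451 107.4179,70.4766 114.1215,91.1081 131.6717,103.8591 153.3649,103.8591 170.9151,91.1081

[2] open run; points: 85.4952,17.9490 74.8698,16.8899 64.0887,15.8013 53.1521,14.6833 42.0599,13.5359 30.8121,12.3590

[3] open run; points: 232.0205,43.2973 224.1438,49.6263 190.5725,57.0970 146.8631,63.1750 108.5718,65.3262 91.2549,61.0165

[4] closed run; points: 52.3139,30.3231 48.8595,19.6915 39.8157,13.1209 28.6371,13.1209 19.5933,19.6915 16.1389,30.3231 19.5933,40.9547 28.6371,47.5253 39.8157,47.5253 48.8595,40.9547

[5] open run; points: 117.4702,80.5190 107.9877,83.7593 102.9996,87.2250 102.5059,90.9159 106.5067,94.8322 115.0019,98.9737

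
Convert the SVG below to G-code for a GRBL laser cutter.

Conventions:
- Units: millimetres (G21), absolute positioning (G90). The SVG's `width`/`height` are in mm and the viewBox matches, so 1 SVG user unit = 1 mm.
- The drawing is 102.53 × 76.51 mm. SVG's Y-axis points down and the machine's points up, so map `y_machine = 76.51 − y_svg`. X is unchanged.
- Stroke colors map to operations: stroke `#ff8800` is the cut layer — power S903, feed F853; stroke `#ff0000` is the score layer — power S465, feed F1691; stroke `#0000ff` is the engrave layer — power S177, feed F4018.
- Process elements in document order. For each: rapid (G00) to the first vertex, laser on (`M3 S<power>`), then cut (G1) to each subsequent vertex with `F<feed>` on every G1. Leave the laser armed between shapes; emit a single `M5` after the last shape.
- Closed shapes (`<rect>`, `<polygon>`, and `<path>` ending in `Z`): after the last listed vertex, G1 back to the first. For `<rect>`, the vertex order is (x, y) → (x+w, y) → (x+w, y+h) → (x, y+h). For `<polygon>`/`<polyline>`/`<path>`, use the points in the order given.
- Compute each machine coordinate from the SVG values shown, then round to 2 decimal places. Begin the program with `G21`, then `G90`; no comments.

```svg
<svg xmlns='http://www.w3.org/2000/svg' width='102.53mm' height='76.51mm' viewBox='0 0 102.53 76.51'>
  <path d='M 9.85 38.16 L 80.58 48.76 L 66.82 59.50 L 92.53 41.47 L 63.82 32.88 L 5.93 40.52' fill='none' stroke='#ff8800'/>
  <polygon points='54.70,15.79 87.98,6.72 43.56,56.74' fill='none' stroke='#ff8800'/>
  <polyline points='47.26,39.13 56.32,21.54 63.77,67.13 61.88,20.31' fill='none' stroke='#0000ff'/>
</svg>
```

1 u = 1 mm; y_m = 76.51 − y.

[1] `<path>` open polyline, #ff8800→cut S903 F853: (9.85,38.35) → (80.58,27.75) → (66.82,17.01) → (92.53,35.04) → (63.82,43.63) → (5.93,35.99)

[2] `<polygon>` closed polygon, #ff8800→cut S903 F853: (54.70,60.72) → (87.98,69.79) → (43.56,19.77) → (54.70,60.72) (closed)

[3] `<polyline>` open polyline, #0000ff→engrave S177 F4018: (47.26,37.38) → (56.32,54.97) → (63.77,9.38) → (61.88,56.20)

G21
G90
G00 X9.85 Y38.35
M3 S903
G1 X80.58 Y27.75 F853
G1 X66.82 Y17.01 F853
G1 X92.53 Y35.04 F853
G1 X63.82 Y43.63 F853
G1 X5.93 Y35.99 F853
G00 X54.70 Y60.72
M3 S903
G1 X87.98 Y69.79 F853
G1 X43.56 Y19.77 F853
G1 X54.70 Y60.72 F853
G00 X47.26 Y37.38
M3 S177
G1 X56.32 Y54.97 F4018
G1 X63.77 Y9.38 F4018
G1 X61.88 Y56.20 F4018
M5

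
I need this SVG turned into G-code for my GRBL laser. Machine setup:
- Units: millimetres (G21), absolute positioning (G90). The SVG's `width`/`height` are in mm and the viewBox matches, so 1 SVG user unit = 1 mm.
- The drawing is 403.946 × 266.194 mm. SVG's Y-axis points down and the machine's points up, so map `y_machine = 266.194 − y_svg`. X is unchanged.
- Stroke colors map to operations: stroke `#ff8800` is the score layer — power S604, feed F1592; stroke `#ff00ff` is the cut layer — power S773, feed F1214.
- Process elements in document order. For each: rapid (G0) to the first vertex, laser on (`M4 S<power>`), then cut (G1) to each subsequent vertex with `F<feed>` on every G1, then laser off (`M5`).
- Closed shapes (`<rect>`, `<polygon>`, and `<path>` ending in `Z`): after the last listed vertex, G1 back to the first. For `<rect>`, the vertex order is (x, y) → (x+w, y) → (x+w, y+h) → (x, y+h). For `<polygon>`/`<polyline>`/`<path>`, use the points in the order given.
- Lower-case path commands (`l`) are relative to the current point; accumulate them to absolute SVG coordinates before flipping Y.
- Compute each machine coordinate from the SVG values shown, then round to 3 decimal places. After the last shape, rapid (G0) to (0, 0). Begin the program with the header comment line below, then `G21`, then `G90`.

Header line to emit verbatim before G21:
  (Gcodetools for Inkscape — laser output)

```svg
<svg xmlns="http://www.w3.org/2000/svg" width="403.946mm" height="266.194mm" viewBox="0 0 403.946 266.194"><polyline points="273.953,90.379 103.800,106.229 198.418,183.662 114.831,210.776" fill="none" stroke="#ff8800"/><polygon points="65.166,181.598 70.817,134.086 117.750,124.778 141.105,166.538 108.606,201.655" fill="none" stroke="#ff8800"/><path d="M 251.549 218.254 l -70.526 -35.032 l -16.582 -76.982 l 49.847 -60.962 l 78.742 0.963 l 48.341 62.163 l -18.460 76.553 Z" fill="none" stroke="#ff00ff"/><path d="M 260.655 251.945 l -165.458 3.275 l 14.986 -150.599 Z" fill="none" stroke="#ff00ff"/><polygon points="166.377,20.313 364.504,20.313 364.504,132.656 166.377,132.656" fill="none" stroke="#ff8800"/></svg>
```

(Gcodetools for Inkscape — laser output)
G21
G90
G0 X273.953 Y175.815
M4 S604
G1 X103.800 Y159.965 F1592
G1 X198.418 Y82.532 F1592
G1 X114.831 Y55.418 F1592
M5
G0 X65.166 Y84.596
M4 S604
G1 X70.817 Y132.108 F1592
G1 X117.750 Y141.416 F1592
G1 X141.105 Y99.656 F1592
G1 X108.606 Y64.539 F1592
G1 X65.166 Y84.596 F1592
M5
G0 X251.549 Y47.940
M4 S773
G1 X181.023 Y82.972 F1214
G1 X164.441 Y159.954 F1214
G1 X214.288 Y220.916 F1214
G1 X293.030 Y219.953 F1214
G1 X341.371 Y157.790 F1214
G1 X322.911 Y81.237 F1214
G1 X251.549 Y47.940 F1214
M5
G0 X260.655 Y14.249
M4 S773
G1 X95.197 Y10.974 F1214
G1 X110.183 Y161.573 F1214
G1 X260.655 Y14.249 F1214
M5
G0 X166.377 Y245.881
M4 S604
G1 X364.504 Y245.881 F1592
G1 X364.504 Y133.538 F1592
G1 X166.377 Y133.538 F1592
G1 X166.377 Y245.881 F1592
M5
G0 X0.000 Y0.000

Since the viewBox matches the mm dimensions, user units are millimetres directly. The only transform is the Y-flip y_m = 266.194 − y_svg.

Shape 1 is a open polyline drawn with `<polyline>`. Its stroke #ff8800 means score at S604, F1592. After flipping Y the toolpath is (273.953,175.815) → (103.800,159.965) → (198.418,82.532) → (114.831,55.418).

Shape 2 is a regular polygon drawn with `<polygon>`. Its stroke #ff8800 means score at S604, F1592. After flipping Y the toolpath is (65.166,84.596) → (70.817,132.108) → (117.750,141.416) → (141.105,99.656) → (108.606,64.539) → (65.166,84.596), returning to the start.

Shape 3 is a regular polygon drawn with `<path>`. Its stroke #ff00ff means cut at S773, F1214. After flipping Y the toolpath is (251.549,47.940) → (181.023,82.972) → (164.441,159.954) → (214.288,220.916) → (293.030,219.953) → (341.371,157.790) → (322.911,81.237) → (251.549,47.940), returning to the start.

Shape 4 is a closed polygon drawn with `<path>`. Its stroke #ff00ff means cut at S773, F1214. After flipping Y the toolpath is (260.655,14.249) → (95.197,10.974) → (110.183,161.573) → (260.655,14.249), returning to the start.

Shape 5 is a rectangle drawn with `<polygon>`. Its stroke #ff8800 means score at S604, F1592. After flipping Y the toolpath is (166.377,245.881) → (364.504,245.881) → (364.504,133.538) → (166.377,133.538) → (166.377,245.881), returning to the start.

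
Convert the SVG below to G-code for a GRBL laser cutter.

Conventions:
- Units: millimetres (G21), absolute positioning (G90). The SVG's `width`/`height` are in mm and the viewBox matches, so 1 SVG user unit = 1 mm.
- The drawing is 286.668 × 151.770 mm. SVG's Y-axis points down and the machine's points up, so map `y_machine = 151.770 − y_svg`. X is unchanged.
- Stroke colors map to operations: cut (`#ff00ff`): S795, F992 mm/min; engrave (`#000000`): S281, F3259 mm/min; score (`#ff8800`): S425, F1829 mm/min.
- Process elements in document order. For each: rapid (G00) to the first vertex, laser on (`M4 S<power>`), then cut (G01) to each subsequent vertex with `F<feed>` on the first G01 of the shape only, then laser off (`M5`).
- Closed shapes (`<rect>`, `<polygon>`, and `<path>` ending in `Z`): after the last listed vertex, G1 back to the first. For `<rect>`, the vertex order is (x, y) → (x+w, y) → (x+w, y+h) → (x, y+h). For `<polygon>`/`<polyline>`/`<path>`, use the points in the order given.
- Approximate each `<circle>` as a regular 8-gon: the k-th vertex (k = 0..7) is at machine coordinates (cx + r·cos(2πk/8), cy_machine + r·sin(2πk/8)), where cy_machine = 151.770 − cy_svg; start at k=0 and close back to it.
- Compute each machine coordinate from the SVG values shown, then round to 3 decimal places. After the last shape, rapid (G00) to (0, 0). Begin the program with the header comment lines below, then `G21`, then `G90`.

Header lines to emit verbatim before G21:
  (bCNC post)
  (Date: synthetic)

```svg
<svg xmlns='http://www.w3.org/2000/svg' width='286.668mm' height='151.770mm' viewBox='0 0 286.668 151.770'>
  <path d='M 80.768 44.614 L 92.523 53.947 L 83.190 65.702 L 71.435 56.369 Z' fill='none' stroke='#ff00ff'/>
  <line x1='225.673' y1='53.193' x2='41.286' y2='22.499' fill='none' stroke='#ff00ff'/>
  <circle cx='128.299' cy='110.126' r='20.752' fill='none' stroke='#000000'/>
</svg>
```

(bCNC post)
(Date: synthetic)
G21
G90
G00 X80.768 Y107.156
M4 S795
G01 X92.523 Y97.823 F992
G01 X83.190 Y86.068
G01 X71.435 Y95.401
G01 X80.768 Y107.156
M5
G00 X225.673 Y98.577
M4 S795
G01 X41.286 Y129.271 F992
M5
G00 X149.051 Y41.644
M4 S281
G01 X142.973 Y56.318 F3259
G01 X128.299 Y62.396
G01 X113.625 Y56.318
G01 X107.547 Y41.644
G01 X113.625 Y26.970
G01 X128.299 Y20.892
G01 X142.973 Y26.970
G01 X149.051 Y41.644
M5
G00 X0.000 Y0.000

1 u = 1 mm; y_m = 151.770 − y.

[1] `<path>` regular polygon, #ff00ff→cut S795 F992: (80.768,107.156) → (92.523,97.823) → (83.190,86.068) → (71.435,95.401) → (80.768,107.156) (closed)

[2] `<line>` line segment, #ff00ff→cut S795 F992: (225.673,98.577) → (41.286,129.271)

[3] `<circle>` circle, #000000→engrave S281 F3259: (149.051,41.644) → (142.973,56.318) → (128.299,62.396) → (113.625,56.318) → (107.547,41.644) → (113.625,26.970) → (128.299,20.892) → (142.973,26.970) → (149.051,41.644) (closed)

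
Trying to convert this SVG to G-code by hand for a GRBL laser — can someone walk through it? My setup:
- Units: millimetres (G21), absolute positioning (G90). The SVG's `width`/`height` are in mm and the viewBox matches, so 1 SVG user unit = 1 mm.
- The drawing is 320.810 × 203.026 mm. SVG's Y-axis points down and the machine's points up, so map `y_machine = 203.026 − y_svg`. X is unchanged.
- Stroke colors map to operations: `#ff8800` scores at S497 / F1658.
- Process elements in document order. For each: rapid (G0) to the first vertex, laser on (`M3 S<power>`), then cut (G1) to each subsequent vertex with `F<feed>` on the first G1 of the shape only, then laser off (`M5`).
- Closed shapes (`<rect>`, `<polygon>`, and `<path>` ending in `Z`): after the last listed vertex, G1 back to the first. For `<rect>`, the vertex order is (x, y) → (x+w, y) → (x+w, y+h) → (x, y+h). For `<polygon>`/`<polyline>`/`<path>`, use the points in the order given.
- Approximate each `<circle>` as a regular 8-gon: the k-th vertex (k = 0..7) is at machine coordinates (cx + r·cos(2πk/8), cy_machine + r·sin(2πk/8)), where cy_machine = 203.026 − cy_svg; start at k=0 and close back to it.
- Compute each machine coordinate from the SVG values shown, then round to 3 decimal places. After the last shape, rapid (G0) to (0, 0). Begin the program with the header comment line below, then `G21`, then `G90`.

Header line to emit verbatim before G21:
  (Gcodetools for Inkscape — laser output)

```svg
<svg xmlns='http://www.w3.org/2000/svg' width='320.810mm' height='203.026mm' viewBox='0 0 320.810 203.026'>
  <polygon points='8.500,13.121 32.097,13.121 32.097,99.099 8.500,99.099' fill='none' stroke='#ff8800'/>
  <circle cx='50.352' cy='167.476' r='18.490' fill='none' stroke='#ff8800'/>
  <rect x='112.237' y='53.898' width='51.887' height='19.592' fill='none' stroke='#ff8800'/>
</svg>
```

viewBox `0 0 320.810 203.026` with mm width/height → 1 unit = 1 mm. Flip: y_m = 203.026 − y_svg.

**Shape 1** — `<polygon>` rectangle, stroke `#ff8800` → score (S497, F1658). Machine vertices: (8.500,189.905) → (32.097,189.905) → (32.097,103.927) → (8.500,103.927) → (8.500,189.905). Closed: final G1 returns to the first vertex.

**Shape 2** — `<circle>` circle, stroke `#ff8800` → score (S497, F1658). Machine vertices: (68.842,35.550) → (63.426,48.624) → (50.352,54.040) → (37.278,48.624) → (31.862,35.550) → (37.278,22.476) → (50.352,17.060) → (63.426,22.476) → (68.842,35.550). Closed: final G1 returns to the first vertex.

**Shape 3** — `<rect>` rectangle, stroke `#ff8800` → score (S497, F1658). Machine vertices: (112.237,149.128) → (164.124,149.128) → (164.124,129.536) → (112.237,129.536) → (112.237,149.128). Closed: final G1 returns to the first vertex.

(Gcodetools for Inkscape — laser output)
G21
G90
G0 X8.500 Y189.905
M3 S497
G1 X32.097 Y189.905 F1658
G1 X32.097 Y103.927
G1 X8.500 Y103.927
G1 X8.500 Y189.905
M5
G0 X68.842 Y35.550
M3 S497
G1 X63.426 Y48.624 F1658
G1 X50.352 Y54.040
G1 X37.278 Y48.624
G1 X31.862 Y35.550
G1 X37.278 Y22.476
G1 X50.352 Y17.060
G1 X63.426 Y22.476
G1 X68.842 Y35.550
M5
G0 X112.237 Y149.128
M3 S497
G1 X164.124 Y149.128 F1658
G1 X164.124 Y129.536
G1 X112.237 Y129.536
G1 X112.237 Y149.128
M5
G0 X0.000 Y0.000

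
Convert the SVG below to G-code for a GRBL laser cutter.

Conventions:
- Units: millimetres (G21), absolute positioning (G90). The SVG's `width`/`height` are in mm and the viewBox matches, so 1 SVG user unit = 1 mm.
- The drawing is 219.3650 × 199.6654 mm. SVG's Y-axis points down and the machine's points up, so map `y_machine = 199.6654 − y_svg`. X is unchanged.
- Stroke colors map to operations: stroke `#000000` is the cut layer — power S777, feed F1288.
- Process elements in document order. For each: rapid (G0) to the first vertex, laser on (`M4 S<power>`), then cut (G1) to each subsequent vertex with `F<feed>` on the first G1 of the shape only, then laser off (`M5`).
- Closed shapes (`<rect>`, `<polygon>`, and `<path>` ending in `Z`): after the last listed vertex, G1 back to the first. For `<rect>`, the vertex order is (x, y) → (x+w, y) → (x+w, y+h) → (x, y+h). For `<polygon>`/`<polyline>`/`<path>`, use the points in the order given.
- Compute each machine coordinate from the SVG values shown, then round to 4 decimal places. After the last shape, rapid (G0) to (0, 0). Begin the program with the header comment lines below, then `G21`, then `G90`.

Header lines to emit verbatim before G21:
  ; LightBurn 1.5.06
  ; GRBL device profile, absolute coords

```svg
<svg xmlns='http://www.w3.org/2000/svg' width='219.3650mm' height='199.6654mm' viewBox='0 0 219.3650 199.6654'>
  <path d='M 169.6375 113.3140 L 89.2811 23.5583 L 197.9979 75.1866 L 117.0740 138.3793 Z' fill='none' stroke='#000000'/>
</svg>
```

Since the viewBox matches the mm dimensions, user units are millimetres directly. The only transform is the Y-flip y_m = 199.6654 − y_svg.

Shape 1 is a closed polygon drawn with `<path>`. Its stroke #000000 means cut at S777, F1288. After flipping Y the toolpath is (169.6375,86.3514) → (89.2811,176.1071) → (197.9979,124.4788) → (117.0740,61.2861) → (169.6375,86.3514), returning to the start.

; LightBurn 1.5.06
; GRBL device profile, absolute coords
G21
G90
G0 X169.6375 Y86.3514
M4 S777
G1 X89.2811 Y176.1071 F1288
G1 X197.9979 Y124.4788
G1 X117.0740 Y61.2861
G1 X169.6375 Y86.3514
M5
G0 X0.0000 Y0.0000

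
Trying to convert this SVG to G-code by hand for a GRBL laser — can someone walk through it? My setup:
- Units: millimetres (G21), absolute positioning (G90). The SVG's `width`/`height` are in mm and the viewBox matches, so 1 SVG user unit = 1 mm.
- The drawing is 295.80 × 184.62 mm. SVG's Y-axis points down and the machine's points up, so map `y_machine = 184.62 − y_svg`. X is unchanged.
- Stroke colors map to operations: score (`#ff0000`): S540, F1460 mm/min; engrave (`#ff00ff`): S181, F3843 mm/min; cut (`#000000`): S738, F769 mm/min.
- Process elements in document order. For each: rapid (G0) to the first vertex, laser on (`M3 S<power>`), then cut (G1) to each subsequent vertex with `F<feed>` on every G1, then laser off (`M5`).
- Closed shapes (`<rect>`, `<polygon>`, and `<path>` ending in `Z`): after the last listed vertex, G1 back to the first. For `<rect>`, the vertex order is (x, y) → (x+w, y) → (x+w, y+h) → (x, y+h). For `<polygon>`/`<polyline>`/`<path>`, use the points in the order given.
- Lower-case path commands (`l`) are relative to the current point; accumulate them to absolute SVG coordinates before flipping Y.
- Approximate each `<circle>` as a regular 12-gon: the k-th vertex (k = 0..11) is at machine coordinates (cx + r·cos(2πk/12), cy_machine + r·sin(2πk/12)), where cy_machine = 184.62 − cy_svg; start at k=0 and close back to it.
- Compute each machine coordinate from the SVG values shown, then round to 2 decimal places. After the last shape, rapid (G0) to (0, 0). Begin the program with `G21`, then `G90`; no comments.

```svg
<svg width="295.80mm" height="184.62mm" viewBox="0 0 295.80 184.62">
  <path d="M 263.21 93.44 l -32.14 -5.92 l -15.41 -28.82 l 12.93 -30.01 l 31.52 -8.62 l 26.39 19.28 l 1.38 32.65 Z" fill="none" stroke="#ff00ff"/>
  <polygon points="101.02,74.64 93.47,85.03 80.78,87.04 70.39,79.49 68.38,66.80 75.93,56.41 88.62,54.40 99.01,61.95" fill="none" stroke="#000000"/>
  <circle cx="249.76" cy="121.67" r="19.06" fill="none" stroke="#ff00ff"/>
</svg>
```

G21
G90
G0 X263.21 Y91.18
M3 S181
G1 X231.07 Y97.10 F3843
G1 X215.66 Y125.92 F3843
G1 X228.59 Y155.93 F3843
G1 X260.11 Y164.55 F3843
G1 X286.50 Y145.27 F3843
G1 X287.88 Y112.62 F3843
G1 X263.21 Y91.18 F3843
M5
G0 X101.02 Y109.98
M3 S738
G1 X93.47 Y99.59 F769
G1 X80.78 Y97.58 F769
G1 X70.39 Y105.13 F769
G1 X68.38 Y117.82 F769
G1 X75.93 Y128.21 F769
G1 X88.62 Y130.22 F769
G1 X99.01 Y122.67 F769
G1 X101.02 Y109.98 F769
M5
G0 X268.82 Y62.95
M3 S181
G1 X266.27 Y72.48 F3843
G1 X259.29 Y79.46 F3843
G1 X249.76 Y82.01 F3843
G1 X240.23 Y79.46 F3843
G1 X233.25 Y72.48 F3843
G1 X230.70 Y62.95 F3843
G1 X233.25 Y53.42 F3843
G1 X240.23 Y46.44 F3843
G1 X249.76 Y43.89 F3843
G1 X259.29 Y46.44 F3843
G1 X266.27 Y53.42 F3843
G1 X268.82 Y62.95 F3843
M5
G0 X0.00 Y0.00

1 u = 1 mm; y_m = 184.62 − y.

[1] `<path>` regular polygon, #ff00ff→engrave S181 F3843: (263.21,91.18) → (231.07,97.10) → (215.66,125.92) → (228.59,155.93) → (260.11,164.55) → (286.50,145.27) → (287.88,112.62) → (263.21,91.18) (closed)

[2] `<polygon>` regular polygon, #000000→cut S738 F769: (101.02,109.98) → (93.47,99.59) → (80.78,97.58) → (70.39,105.13) → (68.38,117.82) → (75.93,128.21) → (88.62,130.22) → (99.01,122.67) → (101.02,109.98) (closed)

[3] `<circle>` circle, #ff00ff→engrave S181 F3843: (268.82,62.95) → (266.27,72.48) → (259.29,79.46) → (249.76,82.01) → (240.23,79.46) → (233.25,72.48) → (230.70,62.95) → (233.25,53.42) → (240.23,46.44) → (249.76,43.89) → (259.29,46.44) → (266.27,53.42) → (268.82,62.95) (closed)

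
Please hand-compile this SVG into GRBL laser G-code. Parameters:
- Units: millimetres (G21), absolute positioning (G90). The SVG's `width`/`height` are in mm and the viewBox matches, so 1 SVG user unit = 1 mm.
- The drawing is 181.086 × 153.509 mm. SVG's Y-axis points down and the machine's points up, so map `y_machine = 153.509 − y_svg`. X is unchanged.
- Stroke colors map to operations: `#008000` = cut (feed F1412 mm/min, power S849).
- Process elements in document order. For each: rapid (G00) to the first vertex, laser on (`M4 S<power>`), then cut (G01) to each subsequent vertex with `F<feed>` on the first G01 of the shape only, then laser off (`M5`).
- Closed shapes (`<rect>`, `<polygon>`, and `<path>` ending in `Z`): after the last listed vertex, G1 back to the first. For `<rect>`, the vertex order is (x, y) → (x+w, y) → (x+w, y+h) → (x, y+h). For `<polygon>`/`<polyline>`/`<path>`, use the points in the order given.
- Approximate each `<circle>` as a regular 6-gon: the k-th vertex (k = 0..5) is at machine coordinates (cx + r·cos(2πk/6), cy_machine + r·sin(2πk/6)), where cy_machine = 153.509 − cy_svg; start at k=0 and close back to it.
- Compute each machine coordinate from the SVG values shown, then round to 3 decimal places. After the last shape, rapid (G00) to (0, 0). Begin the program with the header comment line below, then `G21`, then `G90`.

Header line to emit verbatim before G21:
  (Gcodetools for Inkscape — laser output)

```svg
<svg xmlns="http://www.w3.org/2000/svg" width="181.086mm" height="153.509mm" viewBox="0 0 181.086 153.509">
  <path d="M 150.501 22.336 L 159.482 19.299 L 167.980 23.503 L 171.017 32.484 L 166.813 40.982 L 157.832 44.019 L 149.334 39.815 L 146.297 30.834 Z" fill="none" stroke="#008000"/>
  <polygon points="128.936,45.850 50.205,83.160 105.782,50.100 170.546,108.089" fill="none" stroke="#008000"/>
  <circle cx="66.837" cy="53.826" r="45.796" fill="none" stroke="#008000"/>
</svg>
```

(Gcodetools for Inkscape — laser output)
G21
G90
G00 X150.501 Y131.173
M4 S849
G01 X159.482 Y134.210 F1412
G01 X167.980 Y130.006
G01 X171.017 Y121.025
G01 X166.813 Y112.527
G01 X157.832 Y109.490
G01 X149.334 Y113.694
G01 X146.297 Y122.675
G01 X150.501 Y131.173
M5
G00 X128.936 Y107.659
M4 S849
G01 X50.205 Y70.349 F1412
G01 X105.782 Y103.409
G01 X170.546 Y45.420
G01 X128.936 Y107.659
M5
G00 X112.633 Y99.683
M4 S849
G01 X89.735 Y139.343 F1412
G01 X43.939 Y139.343
G01 X21.041 Y99.683
G01 X43.939 Y60.023
G01 X89.735 Y60.023
G01 X112.633 Y99.683
M5
G00 X0.000 Y0.000

Since the viewBox matches the mm dimensions, user units are millimetres directly. The only transform is the Y-flip y_m = 153.509 − y_svg.

Shape 1 is a regular polygon drawn with `<path>`. Its stroke #008000 means cut at S849, F1412. After flipping Y the toolpath is (150.501,131.173) → (159.482,134.210) → (167.980,130.006) → (171.017,121.025) → (166.813,112.527) → (157.832,109.490) → (149.334,113.694) → (146.297,122.675) → (150.501,131.173), returning to the start.

Shape 2 is a closed polygon drawn with `<polygon>`. Its stroke #008000 means cut at S849, F1412. After flipping Y the toolpath is (128.936,107.659) → (50.205,70.349) → (105.782,103.409) → (170.546,45.420) → (128.936,107.659), returning to the start.

Shape 3 is a circle drawn with `<circle>`. Its stroke #008000 means cut at S849, F1412. After flipping Y the toolpath is (112.633,99.683) → (89.735,139.343) → (43.939,139.343) → (21.041,99.683) → (43.939,60.023) → (89.735,60.023) → (112.633,99.683), returning to the start.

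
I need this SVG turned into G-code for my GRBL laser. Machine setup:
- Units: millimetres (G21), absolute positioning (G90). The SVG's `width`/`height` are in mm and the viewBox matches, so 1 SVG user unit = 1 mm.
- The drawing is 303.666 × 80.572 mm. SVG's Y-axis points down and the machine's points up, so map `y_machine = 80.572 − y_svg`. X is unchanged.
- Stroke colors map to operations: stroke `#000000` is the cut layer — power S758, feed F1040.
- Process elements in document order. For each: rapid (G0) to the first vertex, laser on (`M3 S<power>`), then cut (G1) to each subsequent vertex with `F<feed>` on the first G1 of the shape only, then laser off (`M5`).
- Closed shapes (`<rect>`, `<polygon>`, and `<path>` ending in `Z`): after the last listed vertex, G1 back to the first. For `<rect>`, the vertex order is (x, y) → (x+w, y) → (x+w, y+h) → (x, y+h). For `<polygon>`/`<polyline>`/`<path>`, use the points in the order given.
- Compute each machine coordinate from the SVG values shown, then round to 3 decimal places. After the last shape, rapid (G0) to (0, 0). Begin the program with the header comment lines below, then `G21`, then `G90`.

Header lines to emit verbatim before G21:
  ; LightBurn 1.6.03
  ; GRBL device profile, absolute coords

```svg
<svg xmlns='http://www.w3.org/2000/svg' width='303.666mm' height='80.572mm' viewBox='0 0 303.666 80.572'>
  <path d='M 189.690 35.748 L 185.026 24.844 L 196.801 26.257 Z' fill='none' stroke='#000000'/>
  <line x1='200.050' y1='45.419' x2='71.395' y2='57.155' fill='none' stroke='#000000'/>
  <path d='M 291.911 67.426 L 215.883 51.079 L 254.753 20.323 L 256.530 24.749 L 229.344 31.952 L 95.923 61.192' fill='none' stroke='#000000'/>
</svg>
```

viewBox `0 0 303.666 80.572` with mm width/height → 1 unit = 1 mm. Flip: y_m = 80.572 − y_svg.

**Shape 1** — `<path>` regular polygon, stroke `#000000` → cut (S758, F1040). Machine vertices: (189.690,44.824) → (185.026,55.728) → (196.801,54.315) → (189.690,44.824). Closed: final G1 returns to the first vertex.

**Shape 2** — `<line>` line segment, stroke `#000000` → cut (S758, F1040). Machine vertices: (200.050,35.153) → (71.395,23.417). Open path.

**Shape 3** — `<path>` open polyline, stroke `#000000` → cut (S758, F1040). Machine vertices: (291.911,13.146) → (215.883,29.493) → (254.753,60.249) → (256.530,55.823) → (229.344,48.620) → (95.923,19.380). Open path.

; LightBurn 1.6.03
; GRBL device profile, absolute coords
G21
G90
G0 X189.690 Y44.824
M3 S758
G1 X185.026 Y55.728 F1040
G1 X196.801 Y54.315
G1 X189.690 Y44.824
M5
G0 X200.050 Y35.153
M3 S758
G1 X71.395 Y23.417 F1040
M5
G0 X291.911 Y13.146
M3 S758
G1 X215.883 Y29.493 F1040
G1 X254.753 Y60.249
G1 X256.530 Y55.823
G1 X229.344 Y48.620
G1 X95.923 Y19.380
M5
G0 X0.000 Y0.000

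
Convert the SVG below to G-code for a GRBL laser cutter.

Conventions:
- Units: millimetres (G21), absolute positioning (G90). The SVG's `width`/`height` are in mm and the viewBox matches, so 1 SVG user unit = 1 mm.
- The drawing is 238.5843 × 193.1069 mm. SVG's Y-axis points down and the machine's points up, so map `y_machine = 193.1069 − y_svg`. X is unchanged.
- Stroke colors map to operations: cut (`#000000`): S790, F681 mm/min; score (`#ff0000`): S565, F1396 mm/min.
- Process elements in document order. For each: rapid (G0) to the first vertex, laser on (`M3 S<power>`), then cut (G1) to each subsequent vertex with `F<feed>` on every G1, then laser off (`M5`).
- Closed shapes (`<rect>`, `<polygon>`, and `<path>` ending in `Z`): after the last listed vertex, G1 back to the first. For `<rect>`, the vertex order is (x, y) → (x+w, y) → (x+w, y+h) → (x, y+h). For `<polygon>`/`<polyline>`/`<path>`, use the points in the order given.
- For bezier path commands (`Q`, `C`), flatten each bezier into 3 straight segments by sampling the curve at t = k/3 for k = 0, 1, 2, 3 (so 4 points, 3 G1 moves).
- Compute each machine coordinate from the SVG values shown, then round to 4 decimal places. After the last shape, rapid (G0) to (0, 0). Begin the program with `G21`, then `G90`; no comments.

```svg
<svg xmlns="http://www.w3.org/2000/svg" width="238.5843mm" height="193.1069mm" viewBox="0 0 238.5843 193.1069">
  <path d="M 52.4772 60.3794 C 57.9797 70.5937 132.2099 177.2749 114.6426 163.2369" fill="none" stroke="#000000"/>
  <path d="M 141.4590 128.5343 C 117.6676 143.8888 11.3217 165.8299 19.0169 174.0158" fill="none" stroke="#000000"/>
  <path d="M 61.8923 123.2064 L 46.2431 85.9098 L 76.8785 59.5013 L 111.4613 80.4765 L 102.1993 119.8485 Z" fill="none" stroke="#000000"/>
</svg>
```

Since the viewBox matches the mm dimensions, user units are millimetres directly. The only transform is the Y-flip y_m = 193.1069 − y_svg.

Shape 1 is a cubic bezier drawn with `<path>`. Its stroke #000000 means cut at S790, F681. After flipping Y the toolpath is (52.4772,132.7275) → (74.9436,98.4015) → (107.5561,48.0278) → (114.6426,29.8700).

Shape 2 is a cubic bezier drawn with `<path>`. Its stroke #000000 means cut at S790, F681. After flipping Y the toolpath is (141.4590,64.5726) → (97.4308,47.7760) → (42.0541,31.1087) → (19.0169,19.0911).

Shape 3 is a regular polygon drawn with `<path>`. Its stroke #000000 means cut at S790, F681. After flipping Y the toolpath is (61.8923,69.9005) → (46.2431,107.1971) → (76.8785,133.6056) → (111.4613,112.6304) → (102.1993,73.2584) → (61.8923,69.9005), returning to the start.

G21
G90
G0 X52.4772 Y132.7275
M3 S790
G1 X74.9436 Y98.4015 F681
G1 X107.5561 Y48.0278 F681
G1 X114.6426 Y29.8700 F681
M5
G0 X141.4590 Y64.5726
M3 S790
G1 X97.4308 Y47.7760 F681
G1 X42.0541 Y31.1087 F681
G1 X19.0169 Y19.0911 F681
M5
G0 X61.8923 Y69.9005
M3 S790
G1 X46.2431 Y107.1971 F681
G1 X76.8785 Y133.6056 F681
G1 X111.4613 Y112.6304 F681
G1 X102.1993 Y73.2584 F681
G1 X61.8923 Y69.9005 F681
M5
G0 X0.0000 Y0.0000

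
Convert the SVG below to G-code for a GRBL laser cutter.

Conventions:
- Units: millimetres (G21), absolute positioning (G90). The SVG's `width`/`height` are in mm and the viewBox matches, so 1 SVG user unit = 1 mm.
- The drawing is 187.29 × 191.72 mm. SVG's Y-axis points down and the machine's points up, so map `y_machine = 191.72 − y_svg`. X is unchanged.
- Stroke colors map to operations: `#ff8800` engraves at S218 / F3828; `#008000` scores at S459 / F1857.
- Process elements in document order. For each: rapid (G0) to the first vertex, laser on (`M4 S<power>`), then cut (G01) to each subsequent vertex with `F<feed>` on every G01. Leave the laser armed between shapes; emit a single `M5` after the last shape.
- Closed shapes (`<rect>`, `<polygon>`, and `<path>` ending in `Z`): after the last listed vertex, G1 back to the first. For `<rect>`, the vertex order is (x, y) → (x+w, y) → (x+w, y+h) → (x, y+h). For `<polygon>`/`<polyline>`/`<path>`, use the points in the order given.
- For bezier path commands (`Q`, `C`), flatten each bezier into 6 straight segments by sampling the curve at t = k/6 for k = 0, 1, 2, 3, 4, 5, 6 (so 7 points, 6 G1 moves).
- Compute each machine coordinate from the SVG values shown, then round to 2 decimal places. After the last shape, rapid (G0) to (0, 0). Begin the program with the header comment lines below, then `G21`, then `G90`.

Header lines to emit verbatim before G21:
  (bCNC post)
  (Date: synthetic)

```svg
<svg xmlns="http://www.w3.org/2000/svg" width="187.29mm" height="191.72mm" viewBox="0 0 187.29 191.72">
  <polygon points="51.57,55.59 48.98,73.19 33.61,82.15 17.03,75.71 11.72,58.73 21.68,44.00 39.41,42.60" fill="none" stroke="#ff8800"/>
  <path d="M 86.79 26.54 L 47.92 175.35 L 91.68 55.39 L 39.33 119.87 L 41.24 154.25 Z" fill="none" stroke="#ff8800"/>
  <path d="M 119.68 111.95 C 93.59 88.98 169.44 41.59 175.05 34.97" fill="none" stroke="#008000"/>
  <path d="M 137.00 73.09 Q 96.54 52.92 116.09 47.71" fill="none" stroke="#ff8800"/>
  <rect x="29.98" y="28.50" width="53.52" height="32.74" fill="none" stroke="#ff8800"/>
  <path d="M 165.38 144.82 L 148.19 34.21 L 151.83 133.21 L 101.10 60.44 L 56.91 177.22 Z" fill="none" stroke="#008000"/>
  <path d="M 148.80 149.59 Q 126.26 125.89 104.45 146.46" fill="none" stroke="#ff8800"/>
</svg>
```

viewBox `0 0 187.29 191.72` with mm width/height → 1 unit = 1 mm. Flip: y_m = 191.72 − y_svg.

**Shape 1** — `<polygon>` regular polygon, stroke `#ff8800` → engrave (S218, F3828). Machine vertices: (51.57,136.13) → (48.98,118.53) → (33.61,109.57) → (17.03,116.01) → (11.72,132.99) → (21.68,147.72) → (39.41,149.12) → (51.57,136.13). Closed: final G1 returns to the first vertex.

**Shape 2** — `<path>` closed polygon, stroke `#ff8800` → engrave (S218, F3828). Machine vertices: (86.79,165.18) → (47.92,16.37) → (91.68,136.33) → (39.33,71.85) → (41.24,37.47) → (86.79,165.18). Closed: final G1 returns to the first vertex.

**Shape 3** — `<path>` cubic bezier, stroke `#008000` → score (S459, F1857). Control points (SVG): P0=(119.68,111.95), P1=(93.59,88.98), P2=(169.44,41.59), P3=(175.05,34.97); sampled at t=k/6. Machine vertices: (119.68,79.77) → (114.33,92.99) → (121.19,108.47) → (135.48,124.39) → (152.40,138.95) → (167.19,150.34) → (175.05,156.75). Open path.

**Shape 4** — `<path>` quadratic bezier, stroke `#ff8800` → engrave (S218, F3828). Control points (SVG): P0=(137.00,73.09), P1=(96.54,52.92), P2=(116.09,47.71); sampled at t=k/6. Machine vertices: (137.00,118.63) → (125.18,124.94) → (116.69,130.41) → (111.54,135.06) → (109.72,138.87) → (111.24,141.86) → (116.09,144.01). Open path.

**Shape 5** — `<rect>` rectangle, stroke `#ff8800` → engrave (S218, F3828). Machine vertices: (29.98,163.22) → (83.50,163.22) → (83.50,130.48) → (29.98,130.48) → (29.98,163.22). Closed: final G1 returns to the first vertex.

**Shape 6** — `<path>` closed polygon, stroke `#008000` → score (S459, F1857). Machine vertices: (165.38,46.90) → (148.19,157.51) → (151.83,58.51) → (101.10,131.28) → (56.91,14.50) → (165.38,46.90). Closed: final G1 returns to the first vertex.

**Shape 7** — `<path>` quadratic bezier, stroke `#ff8800` → engrave (S218, F3828). Control points (SVG): P0=(148.80,149.59), P1=(126.26,125.89), P2=(104.45,146.46); sampled at t=k/6. Machine vertices: (148.80,42.13) → (141.31,48.80) → (133.85,53.01) → (126.44,54.76) → (119.07,54.05) → (111.74,50.89) → (104.45,45.26). Open path.

(bCNC post)
(Date: synthetic)
G21
G90
G0 X51.57 Y136.13
M4 S218
G01 X48.98 Y118.53 F3828
G01 X33.61 Y109.57 F3828
G01 X17.03 Y116.01 F3828
G01 X11.72 Y132.99 F3828
G01 X21.68 Y147.72 F3828
G01 X39.41 Y149.12 F3828
G01 X51.57 Y136.13 F3828
G0 X86.79 Y165.18
M4 S218
G01 X47.92 Y16.37 F3828
G01 X91.68 Y136.33 F3828
G01 X39.33 Y71.85 F3828
G01 X41.24 Y37.47 F3828
G01 X86.79 Y165.18 F3828
G0 X119.68 Y79.77
M4 S459
G01 X114.33 Y92.99 F1857
G01 X121.19 Y108.47 F1857
G01 X135.48 Y124.39 F1857
G01 X152.40 Y138.95 F1857
G01 X167.19 Y150.34 F1857
G01 X175.05 Y156.75 F1857
G0 X137.00 Y118.63
M4 S218
G01 X125.18 Y124.94 F3828
G01 X116.69 Y130.41 F3828
G01 X111.54 Y135.06 F3828
G01 X109.72 Y138.87 F3828
G01 X111.24 Y141.86 F3828
G01 X116.09 Y144.01 F3828
G0 X29.98 Y163.22
M4 S218
G01 X83.50 Y163.22 F3828
G01 X83.50 Y130.48 F3828
G01 X29.98 Y130.48 F3828
G01 X29.98 Y163.22 F3828
G0 X165.38 Y46.90
M4 S459
G01 X148.19 Y157.51 F1857
G01 X151.83 Y58.51 F1857
G01 X101.10 Y131.28 F1857
G01 X56.91 Y14.50 F1857
G01 X165.38 Y46.90 F1857
G0 X148.80 Y42.13
M4 S218
G01 X141.31 Y48.80 F3828
G01 X133.85 Y53.01 F3828
G01 X126.44 Y54.76 F3828
G01 X119.07 Y54.05 F3828
G01 X111.74 Y50.89 F3828
G01 X104.45 Y45.26 F3828
M5
G0 X0.00 Y0.00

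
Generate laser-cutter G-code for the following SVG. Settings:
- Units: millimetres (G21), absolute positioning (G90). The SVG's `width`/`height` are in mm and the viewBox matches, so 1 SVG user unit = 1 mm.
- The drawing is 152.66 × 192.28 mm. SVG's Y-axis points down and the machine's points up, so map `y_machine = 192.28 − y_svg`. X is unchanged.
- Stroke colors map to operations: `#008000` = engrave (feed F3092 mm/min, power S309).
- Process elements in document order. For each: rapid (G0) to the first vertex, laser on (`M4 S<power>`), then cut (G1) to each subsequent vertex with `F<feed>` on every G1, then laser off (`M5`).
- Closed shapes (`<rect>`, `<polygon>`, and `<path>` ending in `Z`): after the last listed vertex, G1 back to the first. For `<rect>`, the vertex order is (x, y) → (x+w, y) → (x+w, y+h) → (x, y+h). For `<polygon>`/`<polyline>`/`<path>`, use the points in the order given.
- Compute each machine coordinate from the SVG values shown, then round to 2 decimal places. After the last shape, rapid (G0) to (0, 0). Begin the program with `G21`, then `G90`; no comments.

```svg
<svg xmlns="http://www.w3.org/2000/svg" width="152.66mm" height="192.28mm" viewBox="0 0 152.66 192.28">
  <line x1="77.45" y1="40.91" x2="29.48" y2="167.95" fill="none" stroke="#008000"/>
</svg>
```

G21
G90
G0 X77.45 Y151.37
M4 S309
G1 X29.48 Y24.33 F3092
M5
G0 X0.00 Y0.00

1 u = 1 mm; y_m = 192.28 − y.

[1] `<line>` line segment, #008000→engrave S309 F3092: (77.45,151.37) → (29.48,24.33)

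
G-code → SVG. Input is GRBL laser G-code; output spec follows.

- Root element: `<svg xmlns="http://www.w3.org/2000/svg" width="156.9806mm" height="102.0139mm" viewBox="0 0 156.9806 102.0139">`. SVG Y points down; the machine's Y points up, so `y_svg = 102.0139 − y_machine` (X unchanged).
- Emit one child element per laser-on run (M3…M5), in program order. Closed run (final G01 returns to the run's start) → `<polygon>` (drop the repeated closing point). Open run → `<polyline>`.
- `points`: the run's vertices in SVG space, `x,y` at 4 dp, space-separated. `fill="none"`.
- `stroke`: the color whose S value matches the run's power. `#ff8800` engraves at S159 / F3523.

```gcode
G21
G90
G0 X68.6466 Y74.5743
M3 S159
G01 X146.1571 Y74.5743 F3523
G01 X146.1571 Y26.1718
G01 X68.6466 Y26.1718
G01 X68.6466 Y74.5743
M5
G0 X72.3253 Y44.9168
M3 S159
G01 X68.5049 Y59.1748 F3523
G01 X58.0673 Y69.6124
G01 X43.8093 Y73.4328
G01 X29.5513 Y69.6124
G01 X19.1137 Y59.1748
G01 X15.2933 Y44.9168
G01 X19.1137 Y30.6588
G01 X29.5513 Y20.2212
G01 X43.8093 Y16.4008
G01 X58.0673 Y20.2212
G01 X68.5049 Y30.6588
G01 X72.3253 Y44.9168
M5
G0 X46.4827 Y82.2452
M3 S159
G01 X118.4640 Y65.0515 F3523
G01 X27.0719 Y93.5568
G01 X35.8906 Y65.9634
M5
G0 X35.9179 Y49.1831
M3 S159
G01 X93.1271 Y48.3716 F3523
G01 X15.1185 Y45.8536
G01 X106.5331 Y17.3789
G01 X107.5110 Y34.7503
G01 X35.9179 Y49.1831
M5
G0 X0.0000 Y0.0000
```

<svg xmlns="http://www.w3.org/2000/svg" width="156.9806mm" height="102.0139mm" viewBox="0 0 156.9806 102.0139">
  <polygon points="68.6466,27.4396 146.1571,27.4396 146.1571,75.8421 68.6466,75.8421" fill="none" stroke="#ff8800"/>
  <polygon points="72.3253,57.0971 68.5049,42.8391 58.0673,32.4015 43.8093,28.5811 29.5513,32.4015 19.1137,42.8391 15.2933,57.0971 19.1137,71.3551 29.5513,81.7927 43.8093,85.6131 58.0673,81.7927 68.5049,71.3551" fill="none" stroke="#ff8800"/>
  <polyline points="46.4827,19.7687 118.4640,36.9624 27.0719,8.4571 35.8906,36.0505" fill="none" stroke="#ff8800"/>
  <polygon points="35.9179,52.8308 93.1271,53.6423 15.1185,56.1603 106.5331,84.6350 107.5110,67.2636" fill="none" stroke="#ff8800"/>
</svg>

Machine Y-up, SVG Y-down with viewBox height 102.0139, so y_svg = 102.0139 − y_machine; X carries over. Every run uses S159, so all elements get stroke `#ff8800` (engrave).

Run 1: The run returns to its start, so emit a `<polygon>` with points (Y-flipped): 68.6466,27.4396 146.1571,27.4396 146.1571,75.8421 68.6466,75.8421.

Run 2: The run returns to its start, so emit a `<polygon>` with points (Y-flipped): 72.3253,57.0971 68.5049,42.8391 58.0673,32.4015 43.8093,28.5811 29.5513,32.4015 19.1137,42.8391 15.2933,57.0971 19.1137,71.3551 29.5513,81.7927 43.8093,85.6131 58.0673,81.7927 68.5049,71.3551.

Run 3: The run is open, so emit a `<polyline>` with points (Y-flipped): 46.4827,19.7687 118.4640,36.9624 27.0719,8.4571 35.8906,36.0505.

Run 4: The run returns to its start, so emit a `<polygon>` with points (Y-flipped): 35.9179,52.8308 93.1271,53.6423 15.1185,56.1603 106.5331,84.6350 107.5110,67.2636.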